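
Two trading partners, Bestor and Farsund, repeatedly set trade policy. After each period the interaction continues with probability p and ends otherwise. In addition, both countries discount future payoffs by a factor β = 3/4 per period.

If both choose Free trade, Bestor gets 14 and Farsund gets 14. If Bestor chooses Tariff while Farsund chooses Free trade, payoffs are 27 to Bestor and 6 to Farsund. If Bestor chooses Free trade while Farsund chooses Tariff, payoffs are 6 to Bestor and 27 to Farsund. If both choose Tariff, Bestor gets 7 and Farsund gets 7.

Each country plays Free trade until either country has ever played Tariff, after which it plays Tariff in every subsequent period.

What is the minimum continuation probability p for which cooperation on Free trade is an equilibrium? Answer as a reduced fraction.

With continuation probability p and discount β, the effective per-period discount factor is βp.
Grim-trigger IC: βp ≥ (27−14)/(27−7) = 13/20.
So p ≥ (13/20)/(3/4) = 13/15.

13/15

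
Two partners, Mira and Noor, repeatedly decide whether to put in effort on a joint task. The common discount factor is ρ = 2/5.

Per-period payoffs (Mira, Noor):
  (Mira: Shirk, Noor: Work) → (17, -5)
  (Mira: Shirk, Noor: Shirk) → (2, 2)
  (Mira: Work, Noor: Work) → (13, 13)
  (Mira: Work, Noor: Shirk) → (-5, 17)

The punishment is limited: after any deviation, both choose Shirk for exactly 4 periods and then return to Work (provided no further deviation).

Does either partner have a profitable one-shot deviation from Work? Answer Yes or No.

A one-shot deviation gives 17 now, then 2 for 4 periods, then back to 13.
Gain from deviating: (17−13) today; loss: (13−2) in each of the next 4 periods.
No-deviation condition: (13−2)(ρ+…+ρ^4) ≥ 17−13, i.e. ρ+…+ρ^4 ≥ 4/11.
At ρ = 2/5: ρ+…+ρ^4 = 0.6496 ≥ 0.3636.
So cooperation is sustainable.

No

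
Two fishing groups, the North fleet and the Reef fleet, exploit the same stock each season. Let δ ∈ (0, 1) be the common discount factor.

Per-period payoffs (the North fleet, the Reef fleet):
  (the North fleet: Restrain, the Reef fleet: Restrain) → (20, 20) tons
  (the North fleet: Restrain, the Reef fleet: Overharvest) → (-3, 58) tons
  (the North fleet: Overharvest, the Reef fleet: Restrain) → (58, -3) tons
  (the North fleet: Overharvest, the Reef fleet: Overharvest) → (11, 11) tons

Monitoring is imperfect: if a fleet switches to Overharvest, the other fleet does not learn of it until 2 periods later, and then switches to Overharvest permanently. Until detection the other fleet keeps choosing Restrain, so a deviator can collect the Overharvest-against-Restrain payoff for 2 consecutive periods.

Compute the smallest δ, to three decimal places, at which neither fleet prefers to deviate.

A deviator earns 58 for 2 periods, then 11 forever; cooperating earns 20 forever. Multiplying the IC by (1−δ):
20 ≥ 58(1−δ^2) + 11δ^2, so 47·δ^2 ≥ 38 and δ^2 ≥ 38/47.
δ ≥ (38/47)^(1/2) ≈ 0.899.

0.899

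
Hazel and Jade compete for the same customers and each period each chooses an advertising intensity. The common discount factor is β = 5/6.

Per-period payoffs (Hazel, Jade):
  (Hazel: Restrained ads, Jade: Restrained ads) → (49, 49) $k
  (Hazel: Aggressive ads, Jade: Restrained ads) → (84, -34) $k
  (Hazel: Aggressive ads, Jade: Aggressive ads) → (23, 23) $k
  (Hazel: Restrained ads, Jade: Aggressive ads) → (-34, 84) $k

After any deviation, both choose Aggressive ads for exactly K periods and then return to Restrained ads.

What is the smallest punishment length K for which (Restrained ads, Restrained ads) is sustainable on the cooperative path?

2

No profitable deviation requires (49−23)(β+…+β^K) ≥ 84−49, i.e. β+…+β^K ≥ 35/26 ≈ 1.3462.
With β = 5/6, the partial sums are K=1: 0.8333, K=2: 1.5278.
K = 2 is the first length at which the sum reaches 1.3462.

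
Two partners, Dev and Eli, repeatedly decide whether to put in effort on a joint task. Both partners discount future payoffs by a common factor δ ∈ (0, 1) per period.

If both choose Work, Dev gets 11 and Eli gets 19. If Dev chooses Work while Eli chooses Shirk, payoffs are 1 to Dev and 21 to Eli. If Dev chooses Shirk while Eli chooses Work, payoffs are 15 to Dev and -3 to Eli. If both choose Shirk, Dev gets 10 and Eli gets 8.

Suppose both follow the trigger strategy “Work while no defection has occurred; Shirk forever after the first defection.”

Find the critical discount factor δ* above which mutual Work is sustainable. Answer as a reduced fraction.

Dev's threshold: (15−11)/(15−10) = 4/5.
Eli's threshold: (21−19)/(21−8) = 2/13.
4/5 > 2/13, so Dev binds and δ* = 4/5.

4/5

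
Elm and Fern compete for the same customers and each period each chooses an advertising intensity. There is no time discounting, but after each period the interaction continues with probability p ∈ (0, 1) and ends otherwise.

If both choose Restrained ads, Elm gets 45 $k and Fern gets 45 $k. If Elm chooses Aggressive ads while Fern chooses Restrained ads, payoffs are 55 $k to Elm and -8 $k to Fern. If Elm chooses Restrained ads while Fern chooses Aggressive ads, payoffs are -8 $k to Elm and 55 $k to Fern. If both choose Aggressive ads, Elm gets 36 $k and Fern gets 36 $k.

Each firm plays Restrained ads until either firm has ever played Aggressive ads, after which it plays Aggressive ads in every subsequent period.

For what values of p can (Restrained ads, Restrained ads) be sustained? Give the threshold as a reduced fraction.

Expected cooperation value is 45 + p·45 + p²·45 + … = 45/(1−p); deviation gives 55 + p·36/(1−p).
45 ≥ 55(1−p) + 36p ⇒ 19p ≥ 10 ⇒ p ≥ 10/19.

10/19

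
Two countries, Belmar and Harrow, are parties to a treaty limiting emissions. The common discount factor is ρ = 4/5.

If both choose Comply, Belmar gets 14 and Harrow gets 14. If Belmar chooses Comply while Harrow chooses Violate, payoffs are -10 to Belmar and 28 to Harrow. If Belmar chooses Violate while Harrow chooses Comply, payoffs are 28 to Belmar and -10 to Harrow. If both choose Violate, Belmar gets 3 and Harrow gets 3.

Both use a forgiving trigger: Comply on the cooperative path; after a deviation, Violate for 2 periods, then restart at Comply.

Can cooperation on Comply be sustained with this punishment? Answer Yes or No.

Comparing payoff streams over the 3 periods until play realigns: cooperate → 14(1+ρ+…+ρ^2); deviate → 28 + 3(ρ+…+ρ^2).
Cooperation is sustained iff (14−3)(ρ+…+ρ^2) ≥ 28−14.
ρ+…+ρ^2 = 4/5·(1−(4/5)^2)/(1−4/5) = 1.4400, and (28−14)/(14−3) = 1.2727.
1.4400 ≥ 1.2727, so cooperation is sustainable.

Yes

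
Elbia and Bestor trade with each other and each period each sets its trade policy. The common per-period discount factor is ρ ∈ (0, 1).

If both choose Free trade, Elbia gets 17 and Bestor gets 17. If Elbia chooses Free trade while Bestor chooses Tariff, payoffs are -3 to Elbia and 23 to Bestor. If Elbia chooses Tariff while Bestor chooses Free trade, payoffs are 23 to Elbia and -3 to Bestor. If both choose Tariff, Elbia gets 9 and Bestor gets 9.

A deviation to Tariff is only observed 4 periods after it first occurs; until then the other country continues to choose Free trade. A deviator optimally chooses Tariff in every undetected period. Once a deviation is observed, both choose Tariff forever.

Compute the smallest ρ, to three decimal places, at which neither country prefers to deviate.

0.809

Deviating for the 4 undetected periods gains 23−17 = 6 per period over cooperation, then loses 17−9 = 8 per period forever once punishment starts.
Gain: 6(1 + ρ + … + ρ^3); loss: 8·ρ^4/(1−ρ).
No profitable deviation ⇔ 6(1−ρ^4) ≤ 8·ρ^4, i.e. ρ^4 ≥ 6/(6+8) = 3/7.
Hence ρ ≥ (3/7)^(1/4) ≈ 0.809.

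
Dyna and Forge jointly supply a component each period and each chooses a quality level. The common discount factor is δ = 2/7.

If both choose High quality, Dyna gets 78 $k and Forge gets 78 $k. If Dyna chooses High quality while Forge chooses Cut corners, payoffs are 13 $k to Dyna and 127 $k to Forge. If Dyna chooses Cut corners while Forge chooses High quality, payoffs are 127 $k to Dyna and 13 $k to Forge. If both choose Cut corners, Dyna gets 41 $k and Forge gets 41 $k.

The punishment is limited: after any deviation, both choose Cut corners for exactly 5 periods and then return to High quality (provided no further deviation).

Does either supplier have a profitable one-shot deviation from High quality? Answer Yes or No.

Yes

A one-shot deviation gives 127 now, then 41 for 5 periods, then back to 78.
Gain from deviating: (127−78) today; loss: (78−41) in each of the next 5 periods.
No-deviation condition: (78−41)(δ+…+δ^5) ≥ 127−78, i.e. δ+…+δ^5 ≥ 49/37.
At δ = 2/7: δ+…+δ^5 = 0.3992 < 1.3243.
So cooperation is not sustainable.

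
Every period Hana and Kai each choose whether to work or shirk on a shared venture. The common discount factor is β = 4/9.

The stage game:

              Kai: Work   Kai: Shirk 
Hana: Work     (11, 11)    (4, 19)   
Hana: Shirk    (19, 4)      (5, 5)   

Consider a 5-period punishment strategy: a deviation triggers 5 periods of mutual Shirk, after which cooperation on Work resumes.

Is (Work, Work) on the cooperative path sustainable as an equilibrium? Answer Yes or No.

No

A one-shot deviation gives 19 now, then 5 for 5 periods, then back to 11.
Gain from deviating: (19−11) today; loss: (11−5) in each of the next 5 periods.
No-deviation condition: (11−5)(β+…+β^5) ≥ 19−11, i.e. β+…+β^5 ≥ 4/3.
At β = 4/9: β+…+β^5 = 0.7861 < 1.3333.
So cooperation is not sustainable.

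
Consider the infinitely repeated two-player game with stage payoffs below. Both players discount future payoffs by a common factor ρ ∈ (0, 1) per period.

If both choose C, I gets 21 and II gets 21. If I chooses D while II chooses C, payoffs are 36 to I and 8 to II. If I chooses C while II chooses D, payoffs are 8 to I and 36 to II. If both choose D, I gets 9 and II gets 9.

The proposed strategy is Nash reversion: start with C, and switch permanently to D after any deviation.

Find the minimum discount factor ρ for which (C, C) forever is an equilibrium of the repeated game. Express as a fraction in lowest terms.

5/9

Cooperation forever yields 21 each period: 21/(1−ρ).
Deviating yields 36 once, then 9 forever: 36 + 9ρ/(1−ρ).
No profitable deviation requires 21/(1−ρ) ≥ 36 + 9ρ/(1−ρ).
Multiplying by (1−ρ): 21 ≥ 36(1−ρ) + 9ρ = 36 − 27ρ.
So 27ρ ≥ 15, i.e. ρ ≥ 15/27 = 5/9.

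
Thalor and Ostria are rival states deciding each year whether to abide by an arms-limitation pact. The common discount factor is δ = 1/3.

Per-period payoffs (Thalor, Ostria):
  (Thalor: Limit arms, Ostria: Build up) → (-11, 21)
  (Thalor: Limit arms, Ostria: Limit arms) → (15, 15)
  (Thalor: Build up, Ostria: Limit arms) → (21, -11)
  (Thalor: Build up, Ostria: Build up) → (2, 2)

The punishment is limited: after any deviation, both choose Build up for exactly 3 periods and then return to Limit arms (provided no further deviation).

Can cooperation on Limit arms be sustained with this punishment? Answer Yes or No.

IC: δ+…+δ^3 ≥ (21−15)/(15−2) = 6/13.
At δ = 1/3: partial sum = 0.4815 ≥ 0.4615. Cooperation sustainable.

Yes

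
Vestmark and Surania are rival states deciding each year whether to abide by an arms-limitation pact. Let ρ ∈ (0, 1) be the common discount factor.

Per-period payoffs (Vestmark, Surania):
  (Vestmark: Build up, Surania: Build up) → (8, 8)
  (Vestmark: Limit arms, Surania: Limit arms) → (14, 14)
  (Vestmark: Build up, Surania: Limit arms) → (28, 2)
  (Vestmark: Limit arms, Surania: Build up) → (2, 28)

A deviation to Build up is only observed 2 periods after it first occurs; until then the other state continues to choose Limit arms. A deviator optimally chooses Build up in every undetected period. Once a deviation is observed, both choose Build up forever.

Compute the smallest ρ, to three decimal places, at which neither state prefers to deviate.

0.837

A deviator earns 28 for 2 periods, then 8 forever; cooperating earns 14 forever. Multiplying the IC by (1−ρ):
14 ≥ 28(1−ρ^2) + 8ρ^2, so 20·ρ^2 ≥ 14 and ρ^2 ≥ 7/10.
ρ ≥ (7/10)^(1/2) ≈ 0.837.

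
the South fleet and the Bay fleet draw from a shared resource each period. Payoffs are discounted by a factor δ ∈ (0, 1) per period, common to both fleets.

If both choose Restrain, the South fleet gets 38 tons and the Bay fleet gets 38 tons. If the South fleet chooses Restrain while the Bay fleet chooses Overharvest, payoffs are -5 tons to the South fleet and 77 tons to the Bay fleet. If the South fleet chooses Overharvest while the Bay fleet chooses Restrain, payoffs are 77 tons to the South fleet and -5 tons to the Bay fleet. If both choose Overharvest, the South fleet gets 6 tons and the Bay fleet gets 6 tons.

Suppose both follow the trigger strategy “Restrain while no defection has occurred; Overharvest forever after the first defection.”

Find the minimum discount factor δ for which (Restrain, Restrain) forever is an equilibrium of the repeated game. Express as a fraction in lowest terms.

39/71

Under grim trigger the critical discount factor is (T−C)/(T−P) with T = 77, C = 38, P = 6.
δ* = (77−38)/(77−6) = 39/71.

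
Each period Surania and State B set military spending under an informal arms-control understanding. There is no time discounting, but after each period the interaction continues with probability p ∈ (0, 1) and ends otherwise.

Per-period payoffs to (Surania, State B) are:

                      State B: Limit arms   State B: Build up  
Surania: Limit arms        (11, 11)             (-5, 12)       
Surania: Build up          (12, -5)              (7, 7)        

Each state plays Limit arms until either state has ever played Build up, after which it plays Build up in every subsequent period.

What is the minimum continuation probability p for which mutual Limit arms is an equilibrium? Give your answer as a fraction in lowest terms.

Expected cooperation value is 11 + p·11 + p²·11 + … = 11/(1−p); deviation gives 12 + p·7/(1−p).
11 ≥ 12(1−p) + 7p ⇒ 5p ≥ 1 ⇒ p ≥ 1/5.

1/5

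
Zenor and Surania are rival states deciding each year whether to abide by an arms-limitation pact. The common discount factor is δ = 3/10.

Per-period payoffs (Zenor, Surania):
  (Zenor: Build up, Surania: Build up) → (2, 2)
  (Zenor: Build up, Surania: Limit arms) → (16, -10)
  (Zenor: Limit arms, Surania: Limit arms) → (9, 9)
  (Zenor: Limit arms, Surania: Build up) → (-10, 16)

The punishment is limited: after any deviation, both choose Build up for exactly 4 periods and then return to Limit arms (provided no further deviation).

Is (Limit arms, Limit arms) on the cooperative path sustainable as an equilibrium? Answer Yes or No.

A one-shot deviation gives 16 now, then 2 for 4 periods, then back to 9.
Gain from deviating: (16−9) today; loss: (9−2) in each of the next 4 periods.
No-deviation condition: (9−2)(δ+…+δ^4) ≥ 16−9, i.e. δ+…+δ^4 ≥ 1.
At δ = 3/10: δ+…+δ^4 = 0.4251 < 1.0000.
So cooperation is not sustainable.

No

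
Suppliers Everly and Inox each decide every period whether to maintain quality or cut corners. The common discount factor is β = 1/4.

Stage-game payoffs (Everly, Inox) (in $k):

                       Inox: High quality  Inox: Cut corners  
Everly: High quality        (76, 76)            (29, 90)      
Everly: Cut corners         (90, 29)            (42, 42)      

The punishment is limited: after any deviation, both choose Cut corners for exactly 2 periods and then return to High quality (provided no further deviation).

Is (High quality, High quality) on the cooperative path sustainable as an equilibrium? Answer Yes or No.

Comparing payoff streams over the 3 periods until play realigns: cooperate → 76(1+β+…+β^2); deviate → 90 + 42(β+…+β^2).
Cooperation is sustained iff (76−42)(β+…+β^2) ≥ 90−76.
β+…+β^2 = 1/4·(1−(1/4)^2)/(1−1/4) = 0.3125, and (90−76)/(76−42) = 0.4118.
0.3125 < 0.4118, so cooperation is not sustainable.

No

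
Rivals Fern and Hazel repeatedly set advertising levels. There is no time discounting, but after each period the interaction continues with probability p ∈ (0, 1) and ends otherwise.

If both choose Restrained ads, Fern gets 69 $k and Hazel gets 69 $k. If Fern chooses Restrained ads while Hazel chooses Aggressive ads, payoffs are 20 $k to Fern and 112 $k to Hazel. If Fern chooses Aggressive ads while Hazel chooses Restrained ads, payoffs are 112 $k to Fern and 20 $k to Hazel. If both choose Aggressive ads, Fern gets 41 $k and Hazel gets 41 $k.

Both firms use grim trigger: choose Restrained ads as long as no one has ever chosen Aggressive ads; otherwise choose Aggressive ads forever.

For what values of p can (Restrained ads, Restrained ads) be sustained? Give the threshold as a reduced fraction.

43/71

With no time discounting, the continuation probability p plays the role of the discount factor.
Grim-trigger IC: 69/(1−p) ≥ 112 + 41p/(1−p) ⇒ p ≥ (112−69)/(112−41) = 43/71.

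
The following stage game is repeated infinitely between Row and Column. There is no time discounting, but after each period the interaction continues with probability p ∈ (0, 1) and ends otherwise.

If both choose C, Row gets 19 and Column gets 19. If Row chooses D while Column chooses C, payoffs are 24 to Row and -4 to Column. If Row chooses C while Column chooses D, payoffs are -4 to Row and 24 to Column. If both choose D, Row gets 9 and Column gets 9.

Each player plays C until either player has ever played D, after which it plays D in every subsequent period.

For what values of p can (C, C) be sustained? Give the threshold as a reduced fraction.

1/3

Expected cooperation value is 19 + p·19 + p²·19 + … = 19/(1−p); deviation gives 24 + p·9/(1−p).
19 ≥ 24(1−p) + 9p ⇒ 15p ≥ 5 ⇒ p ≥ 5/15 = 1/3.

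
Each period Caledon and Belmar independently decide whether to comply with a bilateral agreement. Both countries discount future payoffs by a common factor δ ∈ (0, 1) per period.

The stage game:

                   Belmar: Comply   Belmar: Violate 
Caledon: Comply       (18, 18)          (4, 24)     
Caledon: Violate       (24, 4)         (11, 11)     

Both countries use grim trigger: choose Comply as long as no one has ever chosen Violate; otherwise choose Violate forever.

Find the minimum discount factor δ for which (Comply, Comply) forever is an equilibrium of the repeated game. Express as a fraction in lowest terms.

6/13

One-period gain from deviating is 24 − 18 = 6. The loss is 18 − 11 = 7 in every subsequent period, with present value 7·δ/(1−δ).
Deviation is unprofitable when 7·δ/(1−δ) ≥ 6, i.e. δ/(1−δ) ≥ 6/7.
Equivalently δ ≥ 6/(6+7) = 6/13.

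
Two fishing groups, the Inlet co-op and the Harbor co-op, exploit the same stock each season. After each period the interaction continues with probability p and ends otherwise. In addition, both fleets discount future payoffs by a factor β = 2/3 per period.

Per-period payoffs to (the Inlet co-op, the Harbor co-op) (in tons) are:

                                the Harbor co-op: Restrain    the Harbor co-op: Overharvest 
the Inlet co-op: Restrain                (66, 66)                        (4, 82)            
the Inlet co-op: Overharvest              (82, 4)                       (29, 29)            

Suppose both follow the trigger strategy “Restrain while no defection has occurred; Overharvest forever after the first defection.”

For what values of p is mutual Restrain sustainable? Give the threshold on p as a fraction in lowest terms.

24/53

With continuation probability p and discount β, the effective per-period discount factor is βp.
Grim-trigger IC: βp ≥ (82−66)/(82−29) = 16/53.
So p ≥ (16/53)/(2/3) = 24/53.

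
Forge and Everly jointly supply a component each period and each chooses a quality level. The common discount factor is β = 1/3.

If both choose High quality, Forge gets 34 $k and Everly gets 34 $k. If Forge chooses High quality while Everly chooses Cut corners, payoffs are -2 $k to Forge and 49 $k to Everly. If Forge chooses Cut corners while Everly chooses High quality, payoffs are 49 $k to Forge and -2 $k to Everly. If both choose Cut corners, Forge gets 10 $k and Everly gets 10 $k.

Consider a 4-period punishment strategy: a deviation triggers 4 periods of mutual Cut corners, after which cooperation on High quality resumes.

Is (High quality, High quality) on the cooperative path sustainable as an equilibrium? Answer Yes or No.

Comparing payoff streams over the 5 periods until play realigns: cooperate → 34(1+β+…+β^4); deviate → 49 + 10(β+…+β^4).
Cooperation is sustained iff (34−10)(β+…+β^4) ≥ 49−34.
β+…+β^4 = 1/3·(1−(1/3)^4)/(1−1/3) = 0.4938, and (49−34)/(34−10) = 0.6250.
0.4938 < 0.6250, so cooperation is not sustainable.

No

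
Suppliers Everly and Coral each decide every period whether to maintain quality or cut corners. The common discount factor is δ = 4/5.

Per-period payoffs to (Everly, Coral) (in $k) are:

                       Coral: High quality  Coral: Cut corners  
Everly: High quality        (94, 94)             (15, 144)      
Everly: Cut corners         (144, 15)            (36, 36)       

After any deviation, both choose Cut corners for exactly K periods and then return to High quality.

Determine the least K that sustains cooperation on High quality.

2

Need Σ_{k=1}^{K} δ^k ≥ (144−94)/(94−36) = 0.8621 at δ = 4/5.
At K = 1 the sum is 0.8000 < 0.8621; at K = 2 it is 1.4400 ≥ 0.8621.
So the minimum punishment length is K = 2.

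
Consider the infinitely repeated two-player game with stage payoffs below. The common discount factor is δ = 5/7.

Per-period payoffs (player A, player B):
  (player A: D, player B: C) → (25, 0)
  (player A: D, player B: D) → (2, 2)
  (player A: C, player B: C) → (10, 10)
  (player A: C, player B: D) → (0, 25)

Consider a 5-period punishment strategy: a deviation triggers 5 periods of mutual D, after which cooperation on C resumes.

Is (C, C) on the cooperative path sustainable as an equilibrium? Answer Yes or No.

Comparing payoff streams over the 6 periods until play realigns: cooperate → 10(1+δ+…+δ^5); deviate → 25 + 2(δ+…+δ^5).
Cooperation is sustained iff (10−2)(δ+…+δ^5) ≥ 25−10.
δ+…+δ^5 = 5/7·(1−(5/7)^5)/(1−5/7) = 2.0352, and (25−10)/(10−2) = 1.8750.
2.0352 ≥ 1.8750, so cooperation is sustainable.

Yes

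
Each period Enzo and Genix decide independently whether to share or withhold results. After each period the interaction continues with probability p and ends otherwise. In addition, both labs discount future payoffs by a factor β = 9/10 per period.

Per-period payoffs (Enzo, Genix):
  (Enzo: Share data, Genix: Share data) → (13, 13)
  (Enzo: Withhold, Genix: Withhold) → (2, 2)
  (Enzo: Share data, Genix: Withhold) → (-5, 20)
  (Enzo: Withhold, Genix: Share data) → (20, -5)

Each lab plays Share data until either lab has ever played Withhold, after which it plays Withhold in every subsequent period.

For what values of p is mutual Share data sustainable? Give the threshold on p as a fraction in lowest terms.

With continuation probability p and discount β, the effective per-period discount factor is βp.
Grim-trigger IC: βp ≥ (20−13)/(20−2) = 7/18.
So p ≥ (7/18)/(9/10) = 35/81.

35/81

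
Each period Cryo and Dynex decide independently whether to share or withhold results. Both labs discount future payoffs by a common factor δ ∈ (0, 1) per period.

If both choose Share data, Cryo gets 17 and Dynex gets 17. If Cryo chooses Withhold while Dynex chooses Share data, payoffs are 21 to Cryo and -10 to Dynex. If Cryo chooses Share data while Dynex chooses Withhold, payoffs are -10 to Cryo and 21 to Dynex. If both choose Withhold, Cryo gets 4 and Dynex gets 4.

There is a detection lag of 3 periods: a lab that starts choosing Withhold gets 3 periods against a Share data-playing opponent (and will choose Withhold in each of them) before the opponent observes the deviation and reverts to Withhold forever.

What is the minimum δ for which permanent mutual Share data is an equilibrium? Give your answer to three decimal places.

0.617

The best deviation is to choose Withhold for all 3 undetected periods, earning 21 each, then 4 forever once detected.
Deviation value: 21(1−δ^3)/(1−δ) + 4δ^3/(1−δ); cooperation value: 17/(1−δ).
IC: 17 ≥ 21(1−δ^3) + 4δ^3 = 21 − 17δ^3.
So δ^3 ≥ 4/17, giving δ ≥ (4/17)^(1/3) ≈ 0.617.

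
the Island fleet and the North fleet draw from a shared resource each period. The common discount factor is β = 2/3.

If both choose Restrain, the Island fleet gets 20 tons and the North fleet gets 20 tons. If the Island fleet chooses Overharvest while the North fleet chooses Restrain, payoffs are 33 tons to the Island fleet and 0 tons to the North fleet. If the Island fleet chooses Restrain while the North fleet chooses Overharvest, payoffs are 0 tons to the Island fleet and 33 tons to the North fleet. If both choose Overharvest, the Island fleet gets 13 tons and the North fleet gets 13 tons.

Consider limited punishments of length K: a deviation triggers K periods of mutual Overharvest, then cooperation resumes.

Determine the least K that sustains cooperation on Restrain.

7

Need Σ_{k=1}^{K} β^k ≥ (33−20)/(20−13) = 1.8571 at β = 2/3.
At K = 6 the sum is 1.8244 < 1.8571; at K = 7 it is 1.8829 ≥ 1.8571.
So the minimum punishment length is K = 7.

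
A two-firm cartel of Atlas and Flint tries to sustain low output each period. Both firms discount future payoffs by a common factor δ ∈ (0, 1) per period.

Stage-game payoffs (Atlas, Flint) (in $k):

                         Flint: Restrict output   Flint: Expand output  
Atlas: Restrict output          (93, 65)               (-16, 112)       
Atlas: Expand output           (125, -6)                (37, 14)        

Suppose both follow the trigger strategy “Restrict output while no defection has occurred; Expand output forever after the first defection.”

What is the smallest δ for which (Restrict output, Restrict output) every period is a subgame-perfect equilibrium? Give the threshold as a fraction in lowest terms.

Atlas: cooperation gives 93 each period; deviation gives 125 once then 37 forever.
  93/(1−δ) ≥ 125 + 37δ/(1−δ) ⇒ δ ≥ 32/88 = 4/11.
Flint: cooperation gives 65 each period; deviation gives 112 once then 14 forever.
  δ ≥ 47/98.
Both must hold, so the binding constraint is Flint's: δ ≥ 47/98.

47/98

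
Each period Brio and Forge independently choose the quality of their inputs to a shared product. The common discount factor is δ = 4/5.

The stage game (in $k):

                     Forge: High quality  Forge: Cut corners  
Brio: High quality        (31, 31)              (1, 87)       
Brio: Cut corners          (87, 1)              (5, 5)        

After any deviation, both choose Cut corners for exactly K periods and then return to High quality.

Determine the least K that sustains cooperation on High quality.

Need Σ_{k=1}^{K} δ^k ≥ (87−31)/(31−5) = 2.1538 at δ = 4/5.
At K = 3 the sum is 1.9520 < 2.1538; at K = 4 it is 2.3616 ≥ 2.1538.
So the minimum punishment length is K = 4.

4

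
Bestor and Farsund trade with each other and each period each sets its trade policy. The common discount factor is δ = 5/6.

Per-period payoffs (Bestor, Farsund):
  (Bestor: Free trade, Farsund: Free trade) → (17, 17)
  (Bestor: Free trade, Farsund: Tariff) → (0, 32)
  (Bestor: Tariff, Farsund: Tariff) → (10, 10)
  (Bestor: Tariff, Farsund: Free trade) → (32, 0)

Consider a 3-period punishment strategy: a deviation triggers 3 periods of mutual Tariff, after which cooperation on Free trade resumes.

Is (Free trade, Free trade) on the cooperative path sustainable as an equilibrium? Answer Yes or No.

No

IC: δ+…+δ^3 ≥ (32−17)/(17−10) = 15/7.
At δ = 5/6: partial sum = 2.1065 < 2.1429. Cooperation not sustainable.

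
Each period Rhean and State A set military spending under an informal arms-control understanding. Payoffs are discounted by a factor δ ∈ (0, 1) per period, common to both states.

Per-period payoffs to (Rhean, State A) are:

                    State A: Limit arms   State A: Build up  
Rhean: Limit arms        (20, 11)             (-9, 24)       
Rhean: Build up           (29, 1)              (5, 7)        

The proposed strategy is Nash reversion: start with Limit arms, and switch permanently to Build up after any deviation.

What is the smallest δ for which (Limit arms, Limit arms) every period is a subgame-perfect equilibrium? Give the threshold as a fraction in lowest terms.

13/17

Rhean's threshold: (29−20)/(29−5) = 3/8.
State A's threshold: (24−11)/(24−7) = 13/17.
3/8 < 13/17, so State A binds and δ* = 13/17.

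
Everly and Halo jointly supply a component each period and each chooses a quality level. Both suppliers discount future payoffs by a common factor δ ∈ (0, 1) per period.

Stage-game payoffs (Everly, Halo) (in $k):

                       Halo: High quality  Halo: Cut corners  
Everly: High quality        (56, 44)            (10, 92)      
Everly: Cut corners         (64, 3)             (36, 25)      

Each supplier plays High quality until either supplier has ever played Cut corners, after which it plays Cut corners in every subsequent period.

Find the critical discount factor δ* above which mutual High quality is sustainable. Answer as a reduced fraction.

48/67

For Everly: deviation gain 64−56 = 8, per-period punishment loss 56−36 = 20. IC gives δ ≥ 8/28 = 2/7.
For Halo: gain 48, loss 19 per period, so δ ≥ 48/67.
The tighter constraint is Halo's, so cooperation needs δ ≥ 48/67.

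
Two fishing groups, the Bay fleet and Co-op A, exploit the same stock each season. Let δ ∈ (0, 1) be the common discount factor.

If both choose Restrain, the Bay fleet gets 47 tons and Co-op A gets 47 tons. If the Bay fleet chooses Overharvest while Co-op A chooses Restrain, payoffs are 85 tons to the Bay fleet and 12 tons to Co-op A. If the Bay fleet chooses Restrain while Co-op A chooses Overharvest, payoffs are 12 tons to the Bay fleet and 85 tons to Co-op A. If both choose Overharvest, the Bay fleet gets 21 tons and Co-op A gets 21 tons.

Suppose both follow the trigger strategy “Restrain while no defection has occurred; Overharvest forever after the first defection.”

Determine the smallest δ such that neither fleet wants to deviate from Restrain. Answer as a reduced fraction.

Under grim trigger the critical discount factor is (T−C)/(T−P) with T = 85, C = 47, P = 21.
δ* = (85−47)/(85−21) = 38/64 = 19/32.

19/32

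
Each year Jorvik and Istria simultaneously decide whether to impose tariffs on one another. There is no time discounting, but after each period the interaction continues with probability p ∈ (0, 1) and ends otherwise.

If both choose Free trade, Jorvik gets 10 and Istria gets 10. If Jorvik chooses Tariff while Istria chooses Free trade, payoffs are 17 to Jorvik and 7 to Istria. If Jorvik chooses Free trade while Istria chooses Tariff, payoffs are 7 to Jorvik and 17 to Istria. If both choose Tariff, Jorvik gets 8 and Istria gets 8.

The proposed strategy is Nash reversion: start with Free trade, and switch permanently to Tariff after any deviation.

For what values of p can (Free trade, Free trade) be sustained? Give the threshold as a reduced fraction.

With no time discounting, the continuation probability p plays the role of the discount factor.
Grim-trigger IC: 10/(1−p) ≥ 17 + 8p/(1−p) ⇒ p ≥ (17−10)/(17−8) = 7/9.

7/9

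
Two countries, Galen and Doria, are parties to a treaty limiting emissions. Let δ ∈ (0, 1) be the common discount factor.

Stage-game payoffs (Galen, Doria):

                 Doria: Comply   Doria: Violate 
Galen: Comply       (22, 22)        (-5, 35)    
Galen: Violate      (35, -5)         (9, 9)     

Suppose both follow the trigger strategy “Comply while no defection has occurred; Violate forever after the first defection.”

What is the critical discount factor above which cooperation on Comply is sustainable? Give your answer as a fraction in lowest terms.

1/2

Under grim trigger the critical discount factor is (T−C)/(T−P) with T = 35, C = 22, P = 9.
δ* = (35−22)/(35−9) = 13/26 = 1/2.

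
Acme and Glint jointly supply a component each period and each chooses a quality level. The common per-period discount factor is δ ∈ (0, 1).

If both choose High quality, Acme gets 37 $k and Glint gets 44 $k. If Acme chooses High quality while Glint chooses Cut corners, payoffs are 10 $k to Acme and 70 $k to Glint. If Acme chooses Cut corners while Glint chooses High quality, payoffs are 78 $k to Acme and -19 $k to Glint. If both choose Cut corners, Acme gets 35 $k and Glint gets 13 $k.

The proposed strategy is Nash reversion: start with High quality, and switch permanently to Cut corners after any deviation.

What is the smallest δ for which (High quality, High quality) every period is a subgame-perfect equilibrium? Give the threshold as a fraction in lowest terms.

Acme's threshold: (78−37)/(78−35) = 41/43.
Glint's threshold: (70−44)/(70−13) = 26/57.
41/43 > 26/57, so Acme binds and δ* = 41/43.

41/43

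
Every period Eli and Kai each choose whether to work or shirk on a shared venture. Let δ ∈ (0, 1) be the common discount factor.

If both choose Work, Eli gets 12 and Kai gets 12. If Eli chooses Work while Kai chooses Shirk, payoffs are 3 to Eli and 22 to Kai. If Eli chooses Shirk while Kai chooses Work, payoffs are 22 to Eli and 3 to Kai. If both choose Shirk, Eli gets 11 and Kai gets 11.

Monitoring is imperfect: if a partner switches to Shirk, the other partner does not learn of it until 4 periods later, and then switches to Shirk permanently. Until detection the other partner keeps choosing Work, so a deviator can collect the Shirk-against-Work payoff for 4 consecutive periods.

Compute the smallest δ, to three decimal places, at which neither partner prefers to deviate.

A deviator earns 22 for 4 periods, then 11 forever; cooperating earns 12 forever. Multiplying the IC by (1−δ):
12 ≥ 22(1−δ^4) + 11δ^4, so 11·δ^4 ≥ 10 and δ^4 ≥ 10/11.
δ ≥ (10/11)^(1/4) ≈ 0.976.

0.976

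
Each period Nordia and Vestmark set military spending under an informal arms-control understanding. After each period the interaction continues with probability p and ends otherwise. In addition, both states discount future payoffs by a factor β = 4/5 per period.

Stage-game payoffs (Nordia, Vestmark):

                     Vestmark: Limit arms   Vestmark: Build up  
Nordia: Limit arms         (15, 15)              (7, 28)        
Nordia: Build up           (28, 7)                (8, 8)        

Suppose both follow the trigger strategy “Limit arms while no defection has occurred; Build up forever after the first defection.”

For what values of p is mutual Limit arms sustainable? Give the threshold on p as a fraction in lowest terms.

With continuation probability p and discount β, the effective per-period discount factor is βp.
Grim-trigger IC: βp ≥ (28−15)/(28−8) = 13/20.
So p ≥ (13/20)/(4/5) = 13/16.

13/16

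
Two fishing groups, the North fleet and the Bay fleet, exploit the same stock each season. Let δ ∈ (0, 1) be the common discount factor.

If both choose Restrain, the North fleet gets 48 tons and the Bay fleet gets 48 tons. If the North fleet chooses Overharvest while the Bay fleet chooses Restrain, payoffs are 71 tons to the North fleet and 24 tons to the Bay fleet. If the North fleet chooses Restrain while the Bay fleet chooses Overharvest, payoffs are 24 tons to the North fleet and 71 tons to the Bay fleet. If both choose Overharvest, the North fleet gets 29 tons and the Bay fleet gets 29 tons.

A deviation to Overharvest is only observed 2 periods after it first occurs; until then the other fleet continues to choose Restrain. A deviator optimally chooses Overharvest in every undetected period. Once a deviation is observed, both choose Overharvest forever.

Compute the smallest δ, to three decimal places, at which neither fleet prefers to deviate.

0.740

The best deviation is to choose Overharvest for all 2 undetected periods, earning 71 each, then 29 forever once detected.
Deviation value: 71(1−δ^2)/(1−δ) + 29δ^2/(1−δ); cooperation value: 48/(1−δ).
IC: 48 ≥ 71(1−δ^2) + 29δ^2 = 71 − 42δ^2.
So δ^2 ≥ 23/42, giving δ ≥ (23/42)^(1/2) ≈ 0.740.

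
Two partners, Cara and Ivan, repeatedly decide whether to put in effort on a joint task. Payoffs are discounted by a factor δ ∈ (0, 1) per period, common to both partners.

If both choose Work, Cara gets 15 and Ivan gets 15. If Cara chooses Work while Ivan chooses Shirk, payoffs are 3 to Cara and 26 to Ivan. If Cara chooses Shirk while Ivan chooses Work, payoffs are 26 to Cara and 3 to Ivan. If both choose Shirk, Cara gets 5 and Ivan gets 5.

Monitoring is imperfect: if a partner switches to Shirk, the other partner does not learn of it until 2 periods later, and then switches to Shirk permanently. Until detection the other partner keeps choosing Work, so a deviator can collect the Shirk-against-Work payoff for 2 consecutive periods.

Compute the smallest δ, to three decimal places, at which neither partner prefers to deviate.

The best deviation is to choose Shirk for all 2 undetected periods, earning 26 each, then 5 forever once detected.
Deviation value: 26(1−δ^2)/(1−δ) + 5δ^2/(1−δ); cooperation value: 15/(1−δ).
IC: 15 ≥ 26(1−δ^2) + 5δ^2 = 26 − 21δ^2.
So δ^2 ≥ 11/21, giving δ ≥ (11/21)^(1/2) ≈ 0.724.

0.724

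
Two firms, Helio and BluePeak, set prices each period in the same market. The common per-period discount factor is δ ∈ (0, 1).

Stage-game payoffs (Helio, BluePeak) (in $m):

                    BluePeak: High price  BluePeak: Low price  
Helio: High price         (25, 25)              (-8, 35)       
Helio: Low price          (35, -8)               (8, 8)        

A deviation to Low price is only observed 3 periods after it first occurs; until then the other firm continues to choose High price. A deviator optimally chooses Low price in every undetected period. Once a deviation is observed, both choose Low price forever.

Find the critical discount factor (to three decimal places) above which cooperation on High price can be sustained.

Deviating for the 3 undetected periods gains 35−25 = 10 per period over cooperation, then loses 25−8 = 17 per period forever once punishment starts.
Gain: 10(1 + δ + … + δ^2); loss: 17·δ^3/(1−δ).
No profitable deviation ⇔ 10(1−δ^3) ≤ 17·δ^3, i.e. δ^3 ≥ 10/(10+17) = 10/27.
Hence δ ≥ (10/27)^(1/3) ≈ 0.718.

0.718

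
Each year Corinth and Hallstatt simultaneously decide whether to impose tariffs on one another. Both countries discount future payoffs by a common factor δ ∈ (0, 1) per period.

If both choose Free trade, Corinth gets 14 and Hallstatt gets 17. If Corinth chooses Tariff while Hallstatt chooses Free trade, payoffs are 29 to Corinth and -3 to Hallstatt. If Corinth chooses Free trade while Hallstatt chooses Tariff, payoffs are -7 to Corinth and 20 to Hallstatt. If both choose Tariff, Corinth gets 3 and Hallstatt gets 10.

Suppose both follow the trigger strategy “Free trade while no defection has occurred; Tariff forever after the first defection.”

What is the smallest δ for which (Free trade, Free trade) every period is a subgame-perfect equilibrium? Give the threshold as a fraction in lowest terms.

Corinth's threshold: (29−14)/(29−3) = 15/26.
Hallstatt's threshold: (20−17)/(20−10) = 3/10.
15/26 > 3/10, so Corinth binds and δ* = 15/26.

15/26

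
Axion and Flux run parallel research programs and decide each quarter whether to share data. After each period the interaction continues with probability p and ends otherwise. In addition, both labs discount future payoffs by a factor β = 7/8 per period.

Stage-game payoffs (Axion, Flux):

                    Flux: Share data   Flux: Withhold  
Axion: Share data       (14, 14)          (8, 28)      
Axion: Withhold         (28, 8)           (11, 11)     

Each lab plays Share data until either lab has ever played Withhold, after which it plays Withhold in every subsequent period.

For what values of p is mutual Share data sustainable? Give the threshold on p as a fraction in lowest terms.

16/17

Expected continuation weight on next period's payoff is β·p = 7/8·p, which plays the role of the discount factor.
Cooperation requires 7/8·p ≥ (28−14)/(28−11) = 14/17, hence p ≥ 16/17.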